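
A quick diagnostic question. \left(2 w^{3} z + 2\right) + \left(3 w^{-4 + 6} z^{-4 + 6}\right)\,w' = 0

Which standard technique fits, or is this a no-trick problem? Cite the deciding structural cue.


Diagnosis: the exact-equation method — because the two cross partials coincide, the form is conservative as written — recover its potential in (z, w).


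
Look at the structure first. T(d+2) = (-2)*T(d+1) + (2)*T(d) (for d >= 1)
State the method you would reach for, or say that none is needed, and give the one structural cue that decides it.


Diagnosis: the characteristic-root method — the recurrence is linear and homogeneous with constant coefficients, so the ansatz r^d turns it into a polynomial equation for r.


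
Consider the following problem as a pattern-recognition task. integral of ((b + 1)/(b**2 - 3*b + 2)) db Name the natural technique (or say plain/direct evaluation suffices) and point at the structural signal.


Technique: partial fractions — the bottom, b**2 - 3*b + 2, comes apart into simple factors, and a proper rational function over split factors decomposes.


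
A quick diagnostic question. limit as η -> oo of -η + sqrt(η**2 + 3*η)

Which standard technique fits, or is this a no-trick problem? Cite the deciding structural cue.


Verdict: conjugate multiplication — infinity minus infinity with a radical in play — multiply by the conjugate so the divergences of sqrt(η**2 + 3*η) and η annihilate.


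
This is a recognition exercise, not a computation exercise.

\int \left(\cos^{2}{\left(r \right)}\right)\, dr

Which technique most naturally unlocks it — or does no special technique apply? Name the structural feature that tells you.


Method: a trigonometric identity — an even power like \cos^{2}{\left(r \right)} flattens under the half-angle identity into first-degree cosines you can integrate directly.


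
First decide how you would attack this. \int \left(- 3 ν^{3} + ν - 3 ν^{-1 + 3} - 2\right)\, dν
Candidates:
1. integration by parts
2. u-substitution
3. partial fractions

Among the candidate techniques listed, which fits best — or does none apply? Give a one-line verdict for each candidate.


Verdict: no special technique — every term is a constant multiple of a power of ν; term-wise power-rule integration needs no preliminary transformation.
- integration by parts — parts would only shuffle a directly integrable integrand.
- u-substitution: no substitution does more than relabel what direct integration already handles.
- partial fractions: the expression is not a ratio of polynomials that decomposes further.


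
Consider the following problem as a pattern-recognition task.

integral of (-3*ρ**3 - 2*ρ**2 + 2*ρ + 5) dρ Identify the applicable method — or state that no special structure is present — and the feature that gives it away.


Method: no special technique — the integrand is a sum of constant multiples of powers of ρ — integrate term by term.


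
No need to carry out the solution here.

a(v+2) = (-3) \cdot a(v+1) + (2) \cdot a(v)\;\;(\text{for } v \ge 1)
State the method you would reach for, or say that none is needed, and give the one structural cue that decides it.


Diagnosis: the characteristic-root method — constant coefficients and linearity mean the ansatz r^v reduces it to solving the characteristic polynomial.


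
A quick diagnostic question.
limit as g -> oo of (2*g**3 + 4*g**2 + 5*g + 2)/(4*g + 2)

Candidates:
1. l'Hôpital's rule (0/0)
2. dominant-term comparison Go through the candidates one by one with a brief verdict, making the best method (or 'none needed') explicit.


Best approach: dominant-term comparison — at large g only the top-degree terms survive; compare the leading terms and the limit falls out.
- l'Hôpital's rule (0/0): no 0/0 form appears: written as one quotient, top and bottom both grow without bound, and the ratio is decided by their leading terms.
- dominant-term comparison: a fit — the right tool for this form.


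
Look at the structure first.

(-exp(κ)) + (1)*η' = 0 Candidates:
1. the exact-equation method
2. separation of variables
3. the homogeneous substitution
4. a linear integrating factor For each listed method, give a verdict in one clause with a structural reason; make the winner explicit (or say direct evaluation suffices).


Verdict: no special technique — the slope is a pure function of κ; integrate both sides and be done.
- the exact-equation method — with the unknown absent from both coefficients, the cross-partial test holds emptily — nothing for the exact method to work on.
- separation of variables: separation is only trivially available — with the unknown absent from the slope this is a direct integration, not a separation problem.
- the homogeneous substitution: rescaling both variables together changes the slope, so no ratio substitution collapses it.
- a linear integrating factor: with the unknown absent the integrating factor is a formality; direct integration is the working structure.


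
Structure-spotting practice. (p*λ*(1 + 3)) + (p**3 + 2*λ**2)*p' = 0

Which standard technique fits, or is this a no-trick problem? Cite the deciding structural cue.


Technique: the exact-equation method — because the two cross partials coincide, the form is conservative as written — recover its potential in (λ, p).


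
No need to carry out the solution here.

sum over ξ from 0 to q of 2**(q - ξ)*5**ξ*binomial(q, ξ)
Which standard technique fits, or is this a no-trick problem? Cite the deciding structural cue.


Technique: the binomial theorem — binomial(q, ξ) weighting matched powers of 5 and 2 is the expanded form of (5 + 2)^q — fold it back up.


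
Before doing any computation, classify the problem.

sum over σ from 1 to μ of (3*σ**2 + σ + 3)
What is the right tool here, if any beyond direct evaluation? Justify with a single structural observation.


Best approach: no special technique — with only polynomial terms in σ present, the classical sum-of-powers identities are all you need.


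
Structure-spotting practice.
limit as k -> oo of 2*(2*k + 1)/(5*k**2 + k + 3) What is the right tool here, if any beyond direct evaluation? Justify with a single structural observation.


Diagnosis: dominant-term comparison — growth-rate triage: the leading powers of k decide the limit, everything else is noise. Viewed as a single quotient this is an ∞/∞ form — an at-infinity application of l'Hôpital's rule would also resolve it; comparing leading growth reads the answer without differentiating.


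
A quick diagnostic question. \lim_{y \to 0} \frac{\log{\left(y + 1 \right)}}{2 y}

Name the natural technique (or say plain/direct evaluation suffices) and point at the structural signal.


Verdict: l'Hôpital's rule (0/0) — numerator and denominator both vanish at 0 — a genuine 0/0 form, which is exactly when l'Hôpital applies. Known elementary limits would finish this too — the rule just bypasses the case analysis.


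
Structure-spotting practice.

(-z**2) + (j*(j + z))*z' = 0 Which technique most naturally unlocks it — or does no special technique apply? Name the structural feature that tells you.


Verdict: the homogeneous substitution — the slope's numerator and denominator have matching total degree, so it depends only on z/j and the ratio substitution collapses it. This can also be massaged into Bernoulli form (the roles of the variables may need exchanging); the homogeneous substitution avoids that setup.


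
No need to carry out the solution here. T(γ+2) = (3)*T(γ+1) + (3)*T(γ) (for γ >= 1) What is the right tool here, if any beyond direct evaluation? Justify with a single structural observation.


Method: the characteristic-root method — no index-dependence in the weights and nothing inhomogeneous: classic characteristic-equation setup.


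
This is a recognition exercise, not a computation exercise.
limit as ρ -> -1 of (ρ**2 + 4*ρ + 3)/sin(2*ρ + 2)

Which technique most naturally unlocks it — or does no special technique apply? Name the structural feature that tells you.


Diagnosis: l'Hôpital's rule (0/0) — substituting -1 gives 0 over 0; differentiate top and bottom once and re-evaluate. The standard small-argument limits would also carry it; the rule is the systematic route.


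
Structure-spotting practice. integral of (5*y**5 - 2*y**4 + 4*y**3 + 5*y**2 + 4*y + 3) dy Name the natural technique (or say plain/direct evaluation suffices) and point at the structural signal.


Verdict: no special technique — every term is a constant multiple of a power of y; term-wise power-rule integration needs no preliminary transformation.


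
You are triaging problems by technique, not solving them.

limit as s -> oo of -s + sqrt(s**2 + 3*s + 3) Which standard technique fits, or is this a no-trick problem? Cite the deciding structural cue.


Best approach: conjugate multiplication — infinity minus infinity with a radical in play — multiply by the conjugate so the divergences of sqrt(s**2 + 3*s + 3) and s annihilate.


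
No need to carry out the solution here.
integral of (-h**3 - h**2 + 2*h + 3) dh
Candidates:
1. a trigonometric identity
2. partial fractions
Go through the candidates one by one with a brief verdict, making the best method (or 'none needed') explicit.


Diagnosis: no special technique — nothing composite, nothing rational, nothing trigonometric — each constant-multiple power of h integrates by the power rule alone.
- a trigonometric identity: there is no trigonometric structure at all — the integrand carries no sine or cosine to rewrite.
- partial fractions: the expression is not a ratio of polynomials that decomposes further.


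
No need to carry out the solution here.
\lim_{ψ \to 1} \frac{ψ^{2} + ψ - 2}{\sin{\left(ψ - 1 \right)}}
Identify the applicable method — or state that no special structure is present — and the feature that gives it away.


Verdict: l'Hôpital's rule (0/0) — substituting 1 gives 0 over 0; differentiate top and bottom once and re-evaluate. A first-order expansion at the point is an equally standard path; the rule packages it.


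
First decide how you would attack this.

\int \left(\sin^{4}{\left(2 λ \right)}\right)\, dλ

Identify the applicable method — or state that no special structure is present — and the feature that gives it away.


Technique: a trigonometric identity — the even exponent on \sin^{4}{\left(2 λ \right)} signals one move: rewrite via cos of the doubled angle.


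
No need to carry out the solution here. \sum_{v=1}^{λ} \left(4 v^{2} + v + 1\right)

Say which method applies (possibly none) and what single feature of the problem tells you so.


Diagnosis: no special technique — every summand is a constant multiple of a power of v — apply the standard power-sum identities one degree at a time.


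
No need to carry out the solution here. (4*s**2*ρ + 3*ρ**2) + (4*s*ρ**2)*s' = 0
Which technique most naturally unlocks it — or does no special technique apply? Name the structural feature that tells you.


Best approach: the exact-equation method — because the two cross partials coincide, the form is conservative as written — recover its potential in (ρ, s).


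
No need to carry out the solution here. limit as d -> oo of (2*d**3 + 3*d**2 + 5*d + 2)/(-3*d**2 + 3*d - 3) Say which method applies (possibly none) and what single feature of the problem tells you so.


Method: dominant-term comparison — divide by the highest power of d present: lower-order terms vanish and the dominant ratio remains. l'Hôpital's at-infinity variant applies to the expression viewed as a single quotient; the leading-term comparison is the direct route.


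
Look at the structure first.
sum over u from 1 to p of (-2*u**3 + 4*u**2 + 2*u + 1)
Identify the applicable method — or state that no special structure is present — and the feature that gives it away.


Verdict: no special technique — Faulhaber territory: sum each constant-multiple power of u with its closed-form formula, no trick required.


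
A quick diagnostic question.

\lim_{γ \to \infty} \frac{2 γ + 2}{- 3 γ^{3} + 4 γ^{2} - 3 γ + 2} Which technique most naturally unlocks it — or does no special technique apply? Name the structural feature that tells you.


Diagnosis: dominant-term comparison — divide through by the highest power of γ; every lower-order term dies and the dominant terms decide the limit. Differentiating the expression as a single quotient would eventually settle it as well; matching dominant growth settles it immediately.


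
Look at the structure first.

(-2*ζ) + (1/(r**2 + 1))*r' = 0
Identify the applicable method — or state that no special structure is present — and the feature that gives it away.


Technique: separation of variables — all dependence on the two variables factors apart, the defining separable shape. An exactness check succeeds on this form as well — separation and the potential function arrive at the same answer, separation more directly.


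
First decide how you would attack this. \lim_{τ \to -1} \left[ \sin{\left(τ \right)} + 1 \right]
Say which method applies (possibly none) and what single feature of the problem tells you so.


Technique: no special technique — the expression is continuous at the evaluation point — substitute directly; no indeterminate form appears.


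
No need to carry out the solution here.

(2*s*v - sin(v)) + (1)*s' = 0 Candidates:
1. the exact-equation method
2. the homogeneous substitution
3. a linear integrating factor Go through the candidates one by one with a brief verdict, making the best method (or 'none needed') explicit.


Method: a linear integrating factor — linear in the unknown with genuine forcing: multiply through by the exponential of the integrated coefficient and the left side closes into one derivative.
- the exact-equation method: the mixed-partials test fails on this split — it is not an exact differential as presented.
- the homogeneous substitution: the slope is not a function of the ratio of the variables alone.
- a linear integrating factor — yes — fits the structure here.


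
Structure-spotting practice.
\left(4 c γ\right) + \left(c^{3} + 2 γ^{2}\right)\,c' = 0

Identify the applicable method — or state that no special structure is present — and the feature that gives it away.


Diagnosis: the exact-equation method — 4 c γ and c^{3} + 2 γ^{2} pass the exactness check on the nose, so no integrating factor in γ or c is needed at all.


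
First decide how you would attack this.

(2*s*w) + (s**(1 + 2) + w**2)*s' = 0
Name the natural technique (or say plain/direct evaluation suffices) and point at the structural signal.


Method: the exact-equation method — equality of cross partials is the green light — assemble the potential function term by term.


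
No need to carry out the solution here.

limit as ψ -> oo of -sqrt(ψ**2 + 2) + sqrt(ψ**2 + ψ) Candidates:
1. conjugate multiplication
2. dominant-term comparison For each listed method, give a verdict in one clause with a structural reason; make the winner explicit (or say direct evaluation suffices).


Verdict: conjugate multiplication — both pieces blow up but their difference is finite; the conjugate trick rationalizes sqrt(ψ**2 + ψ) - sqrt(ψ**2 + 2).
- conjugate multiplication: yes, a natural case for it.
- dominant-term comparison: this is not a rational comparison of growth rates at infinity.


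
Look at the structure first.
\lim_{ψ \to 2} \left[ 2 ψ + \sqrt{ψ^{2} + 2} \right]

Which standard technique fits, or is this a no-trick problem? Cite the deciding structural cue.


Method: no special technique — no vanishing denominator and no indeterminate clash at the point — evaluation is immediate.


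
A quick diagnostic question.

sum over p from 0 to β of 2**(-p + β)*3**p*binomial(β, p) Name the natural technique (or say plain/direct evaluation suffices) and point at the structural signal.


Technique: the binomial theorem — the summand is term p of a binomial expansion in 3 and 2; the whole sum is a single power.


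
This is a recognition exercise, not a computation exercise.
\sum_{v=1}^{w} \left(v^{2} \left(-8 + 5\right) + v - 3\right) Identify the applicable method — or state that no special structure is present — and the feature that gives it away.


Method: no special technique — nothing telescopes and nothing is geometric; polynomial terms in v sum term by term.


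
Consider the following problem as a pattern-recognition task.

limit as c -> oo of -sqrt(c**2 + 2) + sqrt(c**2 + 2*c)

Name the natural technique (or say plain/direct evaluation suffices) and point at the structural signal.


Best approach: conjugate multiplication — an infinity-minus-infinity difference with a surviving radical — multiply by the conjugate to cancel the divergence.


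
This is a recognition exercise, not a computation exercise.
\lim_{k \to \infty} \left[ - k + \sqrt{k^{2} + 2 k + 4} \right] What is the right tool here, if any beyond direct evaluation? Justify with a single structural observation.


Technique: conjugate multiplication — neither \sqrt{k^{2} + 2 k + 4} nor k converges alone, so rewrite their difference as a conjugate-rationalized quotient first.


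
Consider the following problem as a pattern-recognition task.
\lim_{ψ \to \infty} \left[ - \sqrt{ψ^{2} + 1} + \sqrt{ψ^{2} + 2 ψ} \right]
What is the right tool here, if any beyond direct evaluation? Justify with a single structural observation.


Method: conjugate multiplication — neither \sqrt{ψ^{2} + 2 ψ} nor \sqrt{ψ^{2} + 1} converges alone, so rewrite their difference as a conjugate-rationalized quotient first.


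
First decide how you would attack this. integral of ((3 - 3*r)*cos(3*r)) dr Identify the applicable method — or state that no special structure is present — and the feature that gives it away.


Method: integration by parts — differentiate 3 - 3*r, integrate cos(3*r): each pass lowers the polynomial degree, so parts terminates.


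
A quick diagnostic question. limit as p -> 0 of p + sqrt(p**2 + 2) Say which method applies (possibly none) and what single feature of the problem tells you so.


Method: no special technique — no zero denominators, no indeterminate clash at 0 — substitute and read off the value.


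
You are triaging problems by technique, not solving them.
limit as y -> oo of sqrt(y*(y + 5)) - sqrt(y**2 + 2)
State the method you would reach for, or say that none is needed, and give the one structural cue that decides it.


Diagnosis: conjugate multiplication — sqrt(y*(y + 5)) and sqrt(y**2 + 2) both blow up, but their difference is tame once the conjugate rationalizes it.


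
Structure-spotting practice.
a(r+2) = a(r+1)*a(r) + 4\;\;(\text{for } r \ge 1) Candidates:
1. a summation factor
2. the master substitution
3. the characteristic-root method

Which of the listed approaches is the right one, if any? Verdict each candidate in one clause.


Method: no special technique — the update rule curves (it is not linear in the unknown sequence), so no superposition-based closed form attaches — iterate or study it directly.
- a summation factor — the recursion is nonlinear — outside the first-order linear family a summation factor addresses.
- the master substitution — with no divided-index recursive call, reindexing by powers of a base buys nothing.
- the characteristic-root method — the recursion is nonlinear in the sequence values, so no linear-modes ansatz applies.


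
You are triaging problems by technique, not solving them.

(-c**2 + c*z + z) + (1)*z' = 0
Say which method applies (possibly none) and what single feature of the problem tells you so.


Diagnosis: a linear integrating factor — the unknown enters only to the first power against a nonzero forcing term — the integrating-factor template applies directly.


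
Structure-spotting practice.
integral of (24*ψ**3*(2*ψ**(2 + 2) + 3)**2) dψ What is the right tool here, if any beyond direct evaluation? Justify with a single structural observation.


Method: u-substitution — everything non-trivial happens through the inner expression (2*ψ**(2 + 2) + 3), and its derivative accounts for the remaining factor up to a constant, so set u = (2*ψ**(2 + 2) + 3). Brute-force expansion works too — the substitution sees the structure instead of grinding through terms.


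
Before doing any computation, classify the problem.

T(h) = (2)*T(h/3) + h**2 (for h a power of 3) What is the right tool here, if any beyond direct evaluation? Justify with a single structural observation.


Diagnosis: the master substitution — divide-the-index recursion (h/3 inside the call) straightens out once the index is rewritten as 3^m.


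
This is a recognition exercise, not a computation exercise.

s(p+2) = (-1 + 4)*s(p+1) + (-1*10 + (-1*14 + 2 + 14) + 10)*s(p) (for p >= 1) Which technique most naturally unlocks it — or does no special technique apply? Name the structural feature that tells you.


Best approach: the characteristic-root method — every coefficient is a fixed number and the forcing is zero — substitute r^p and read off the root equation.


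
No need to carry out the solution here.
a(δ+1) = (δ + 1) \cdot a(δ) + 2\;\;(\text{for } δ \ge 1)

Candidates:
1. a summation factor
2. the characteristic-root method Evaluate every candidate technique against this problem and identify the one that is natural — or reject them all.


Technique: a summation factor — with the index-dependent coefficient δ + 1, dividing by the cumulative product turns the left side into a pure difference.
- a summation factor: applies; the problem has the shape this method handles.
- the characteristic-root method — the coefficients vary with the index, breaking the constant-coefficient structure the method needs.


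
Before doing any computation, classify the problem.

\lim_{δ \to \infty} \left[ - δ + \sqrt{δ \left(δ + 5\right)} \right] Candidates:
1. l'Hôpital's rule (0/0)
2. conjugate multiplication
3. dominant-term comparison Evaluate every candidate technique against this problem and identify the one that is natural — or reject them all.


Verdict: conjugate multiplication — both pieces blow up but their difference is finite; the conjugate trick rationalizes \sqrt{δ \left(δ + 5\right)} - δ.
- l'Hôpital's rule (0/0) — substitution produces ∞ − ∞ rather than a vanishing quotient; the rule needs a 0/0 ratio to act on.
- conjugate multiplication: applies; the problem has the shape this method handles.
- dominant-term comparison: this is not a rational comparison of growth rates at infinity.


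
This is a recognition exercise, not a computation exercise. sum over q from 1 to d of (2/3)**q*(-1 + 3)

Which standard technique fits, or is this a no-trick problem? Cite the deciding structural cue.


Technique: the geometric series formula — each term is 2/3 times the previous one, so the geometric-series formula applies directly.


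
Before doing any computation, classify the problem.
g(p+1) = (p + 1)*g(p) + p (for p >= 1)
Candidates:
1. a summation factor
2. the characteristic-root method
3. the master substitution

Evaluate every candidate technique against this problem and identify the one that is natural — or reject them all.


Diagnosis: a summation factor — because the multiplier p + 1 is index-dependent, divide through by its running product and sum the resulting differences.
- a summation factor: applicable, and directly so.
- the characteristic-root method — the coefficients vary with the index, breaking the constant-coefficient structure the method needs.
- the master substitution: this is shift-type recursion, outside the divide-and-conquer template.


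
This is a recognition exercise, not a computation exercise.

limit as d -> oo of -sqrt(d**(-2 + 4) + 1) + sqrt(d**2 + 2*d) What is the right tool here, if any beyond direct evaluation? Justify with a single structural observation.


Verdict: conjugate multiplication — this difference gives up after one conjugate multiplication — the radical structure cancels against its conjugate.


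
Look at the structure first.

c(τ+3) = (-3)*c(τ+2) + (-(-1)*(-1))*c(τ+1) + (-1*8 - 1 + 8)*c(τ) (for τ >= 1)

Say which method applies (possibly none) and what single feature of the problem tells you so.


Method: the characteristic-root method — shift-invariance with fixed coefficients calls for exponential trials; the characteristic polynomial finds every r^τ.


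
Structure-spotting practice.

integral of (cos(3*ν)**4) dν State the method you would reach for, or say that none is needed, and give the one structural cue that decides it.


Method: a trigonometric identity — apply power reduction to cos(3*ν)**4; each application halves the trigonometric degree.


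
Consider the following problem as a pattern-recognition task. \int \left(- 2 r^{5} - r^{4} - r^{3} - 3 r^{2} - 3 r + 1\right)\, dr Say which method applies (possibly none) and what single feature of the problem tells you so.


Best approach: no special technique — a term-by-term power-rule job in r; no substitution or rearrangement earns its keep here.


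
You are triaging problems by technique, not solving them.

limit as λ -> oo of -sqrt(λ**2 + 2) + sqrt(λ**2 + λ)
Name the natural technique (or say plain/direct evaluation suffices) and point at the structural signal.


Diagnosis: conjugate multiplication — infinity minus infinity with a radical in play — multiply by the conjugate so the divergences of sqrt(λ**2 + λ) and sqrt(λ**2 + 2) annihilate.


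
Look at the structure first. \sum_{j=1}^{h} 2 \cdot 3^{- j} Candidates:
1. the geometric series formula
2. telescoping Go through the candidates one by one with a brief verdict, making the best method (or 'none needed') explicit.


Method: the geometric series formula — consecutive terms stand in a fixed index-free ratio — the geometric sum formula closes it.
- the geometric series formula: applies; the problem has the shape this method handles.
- telescoping: the summand is not presented as a shifted difference — a telescoping rewrite may exist, but the displayed structure does not offer one.


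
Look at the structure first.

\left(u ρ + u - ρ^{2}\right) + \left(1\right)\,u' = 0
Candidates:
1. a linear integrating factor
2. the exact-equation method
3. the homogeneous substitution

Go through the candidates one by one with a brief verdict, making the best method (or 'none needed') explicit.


Technique: a linear integrating factor — the unknown enters only to the first power against a nonzero forcing term — the integrating-factor template applies directly.
- a linear integrating factor: applies; the problem has the shape this method handles.
- the exact-equation method — exactness fails on the nose — the mixed partials do not match.
- the homogeneous substitution: the ratio substitution does not collapse this equation.


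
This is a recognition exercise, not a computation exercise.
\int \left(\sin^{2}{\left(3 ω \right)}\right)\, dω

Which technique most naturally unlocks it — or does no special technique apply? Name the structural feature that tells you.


Diagnosis: a trigonometric identity — the exponent on \sin^{2}{\left(3 ω \right)} is even — the power-reduction identity is the standard preprocessing step.


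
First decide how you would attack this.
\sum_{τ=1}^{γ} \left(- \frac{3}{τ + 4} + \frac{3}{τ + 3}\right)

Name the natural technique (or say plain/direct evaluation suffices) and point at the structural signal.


Diagnosis: telescoping — each term adds \frac{3}{τ + 3} and subtracts the same expression advanced one index; that subtracted piece cancels against the next term's added copy — only the boundary terms survive.


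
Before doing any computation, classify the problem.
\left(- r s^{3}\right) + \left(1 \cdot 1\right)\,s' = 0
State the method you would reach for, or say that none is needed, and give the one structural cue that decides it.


Diagnosis: separation of variables — separating collects all s-dependence with the derivative and leaves all r-dependence opposite: variables separate.


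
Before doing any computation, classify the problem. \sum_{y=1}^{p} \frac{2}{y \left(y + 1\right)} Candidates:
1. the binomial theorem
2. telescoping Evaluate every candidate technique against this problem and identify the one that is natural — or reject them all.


Best approach: telescoping — \frac{2}{y \left(y + 1\right)} decomposes into shift-paired simple fractions; the series telescopes to finitely many boundary pieces.
- the binomial theorem: there is no sum-raised-to-a-power identity hiding in these terms.
- telescoping: applicable, and directly so.


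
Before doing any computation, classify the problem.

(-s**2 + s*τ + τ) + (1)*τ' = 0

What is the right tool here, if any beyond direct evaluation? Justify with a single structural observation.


Technique: a linear integrating factor — linear in the unknown with genuine forcing: multiply through by the exponential of the integrated coefficient and the left side closes into one derivative.


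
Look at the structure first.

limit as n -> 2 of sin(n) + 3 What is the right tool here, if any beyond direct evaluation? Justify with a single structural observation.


Diagnosis: no special technique — the function is continuous at 2; evaluation is itself the limit, no machinery required.


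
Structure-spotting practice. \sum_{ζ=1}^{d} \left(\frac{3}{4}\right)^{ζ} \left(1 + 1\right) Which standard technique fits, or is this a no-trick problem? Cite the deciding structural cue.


Method: the geometric series formula — each term is \frac{3}{4} times the previous one, so the geometric-series formula applies directly.


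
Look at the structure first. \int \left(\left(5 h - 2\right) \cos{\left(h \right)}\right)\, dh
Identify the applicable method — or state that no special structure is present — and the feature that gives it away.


Method: integration by parts — 5 h - 2 dies after finitely many derivatives while \cos{\left(h \right)} cycles under integration — the tabular/parts setup.


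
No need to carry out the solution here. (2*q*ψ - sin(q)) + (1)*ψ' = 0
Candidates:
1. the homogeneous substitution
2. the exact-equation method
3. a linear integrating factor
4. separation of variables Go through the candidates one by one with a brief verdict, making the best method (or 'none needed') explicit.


Diagnosis: a linear integrating factor — linear in the unknown with genuine forcing: multiply through by the exponential of the integrated coefficient and the left side closes into one derivative.
- the homogeneous substitution: the slope changes under joint rescaling, failing the degree-zero test.
- the exact-equation method: the cross partial derivatives disagree, so no single potential exists.
- a linear integrating factor: yes — fits the structure here.
- separation of variables: no division isolates the independent variable from the unknown.


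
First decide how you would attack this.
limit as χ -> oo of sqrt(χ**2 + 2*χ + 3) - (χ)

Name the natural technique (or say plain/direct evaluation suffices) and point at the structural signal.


Best approach: conjugate multiplication — two divergent pieces with a minus sign between them and a radical in the mix: rationalize sqrt(χ**2 + 2*χ + 3) - χ before any limit law applies.


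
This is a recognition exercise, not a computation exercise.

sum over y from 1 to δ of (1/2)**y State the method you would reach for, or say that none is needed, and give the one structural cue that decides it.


Diagnosis: the geometric series formula — check a ratio of consecutive terms: it is 1/2, independent of the index, so the geometric formula closes the sum.


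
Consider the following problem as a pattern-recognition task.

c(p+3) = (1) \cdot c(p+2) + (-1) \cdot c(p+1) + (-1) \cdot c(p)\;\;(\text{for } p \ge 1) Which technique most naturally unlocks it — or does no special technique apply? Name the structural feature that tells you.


Diagnosis: the characteristic-root method — try a geometric ansatz r^p: constant coefficients turn the recurrence into one polynomial equation in r.


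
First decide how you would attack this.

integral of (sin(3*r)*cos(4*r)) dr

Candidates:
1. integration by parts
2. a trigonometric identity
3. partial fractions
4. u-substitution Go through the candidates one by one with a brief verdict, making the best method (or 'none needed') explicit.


Best approach: a trigonometric identity — cross-frequency products like sin(3*r)*cos(4*r) are the textbook product-to-sum case — the identity converts them to directly integrable sinusoids.
- integration by parts — not the natural route: no polynomial-kernel product appears — a recursive parts reduction of the trigonometric product exists, but the identity rewrite is direct.
- a trigonometric identity: applicable, and directly so.
- partial fractions: the expression is not a ratio of polynomials that decomposes further.
- u-substitution — no subexpression of the integrand serves as a whole-integral substitution inner — individual terms may offer their own, but none carries its derivative as a factor of the full integrand; a working change of variable would have to be constructed from outside the expression.


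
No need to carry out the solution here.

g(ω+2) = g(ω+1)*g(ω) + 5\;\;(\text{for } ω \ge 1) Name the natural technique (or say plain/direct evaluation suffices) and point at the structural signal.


Best approach: no special technique — the recurrence is nonlinear in the sequence values; study it directly, no linear machinery applies.


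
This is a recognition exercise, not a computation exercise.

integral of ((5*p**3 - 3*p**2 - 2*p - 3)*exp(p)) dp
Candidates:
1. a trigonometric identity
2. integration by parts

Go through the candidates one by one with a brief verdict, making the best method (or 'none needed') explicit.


Diagnosis: integration by parts — a polynomial factor 5*p**3 - 3*p**2 - 2*p - 3 multiplies exp(p); differentiating 5*p**3 - 3*p**2 - 2*p - 3 lowers its degree while exp(p) integrates cleanly, so parts wins.
- a trigonometric identity: no sine or cosine appears, so there is nothing for a trigonometric identity to act on.
- integration by parts — yes — fits the structure here.


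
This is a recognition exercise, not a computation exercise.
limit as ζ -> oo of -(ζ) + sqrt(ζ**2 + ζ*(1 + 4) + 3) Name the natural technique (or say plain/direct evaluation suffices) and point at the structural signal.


Best approach: conjugate multiplication — neither sqrt(ζ**2 + ζ*(1 + 4) + 3) nor ζ converges alone, so rewrite their difference as a conjugate-rationalized quotient first.


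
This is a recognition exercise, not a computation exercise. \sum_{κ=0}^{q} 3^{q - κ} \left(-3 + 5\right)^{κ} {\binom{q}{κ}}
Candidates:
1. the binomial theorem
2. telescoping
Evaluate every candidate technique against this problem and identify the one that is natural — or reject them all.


Method: the binomial theorem — the binomial coefficients weight matched powers of (-3 + 5) and 3, which is exactly the expansion of a binomial power.
- the binomial theorem: applicable, and directly so.
- telescoping: the terms as presented offer no neighboring cancellation — a telescoping rewrite may exist, but the displayed structure does not hand one over.


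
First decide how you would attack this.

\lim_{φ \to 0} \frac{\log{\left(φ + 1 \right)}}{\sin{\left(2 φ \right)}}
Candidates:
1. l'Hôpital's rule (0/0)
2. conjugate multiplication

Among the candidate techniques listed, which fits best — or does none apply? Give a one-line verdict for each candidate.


Diagnosis: l'Hôpital's rule (0/0) — the 0/0 form at 0 is the signature situation for l'Hôpital's rule. A first-order expansion at the point is an equally standard path; the rule packages it.
- l'Hôpital's rule (0/0) — a fit — the right tool for this form.
- conjugate multiplication — no difference of divergent radicals appears, so rationalizing has nothing to cancel.


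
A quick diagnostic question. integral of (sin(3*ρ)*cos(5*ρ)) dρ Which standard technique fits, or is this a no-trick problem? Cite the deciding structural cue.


Best approach: a trigonometric identity — sin(3*ρ)*cos(5*ρ) is a beat pattern — rewrite the product as a sum of single-frequency waves before integrating.


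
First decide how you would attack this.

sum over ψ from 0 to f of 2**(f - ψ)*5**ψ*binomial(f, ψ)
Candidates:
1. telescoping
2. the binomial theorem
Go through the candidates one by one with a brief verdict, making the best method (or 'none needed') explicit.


Diagnosis: the binomial theorem — the summand is term ψ of a binomial expansion in 5 and 2; the whole sum is a single power.
- telescoping: writing out consecutive terms as given produces no pairwise cancellation.
- the binomial theorem — applies; the problem has the shape this method handles.


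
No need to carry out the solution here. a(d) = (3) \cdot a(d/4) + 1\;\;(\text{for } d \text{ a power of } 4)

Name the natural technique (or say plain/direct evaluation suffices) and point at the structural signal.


Best approach: the master substitution — treat m = log base 4 of d as the new clock: one recursion step advances m by one while d scales by 4.


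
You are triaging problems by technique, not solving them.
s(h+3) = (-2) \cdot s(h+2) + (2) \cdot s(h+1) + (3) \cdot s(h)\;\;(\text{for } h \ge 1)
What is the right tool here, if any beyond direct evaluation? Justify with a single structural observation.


Verdict: the characteristic-root method — the recurrence is linear and homogeneous with constant coefficients, so the ansatz r^h turns it into a polynomial equation for r.


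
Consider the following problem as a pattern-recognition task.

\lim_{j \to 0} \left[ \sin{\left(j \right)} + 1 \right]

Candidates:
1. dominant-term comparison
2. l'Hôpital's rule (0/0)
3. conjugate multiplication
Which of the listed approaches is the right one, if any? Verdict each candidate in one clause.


Method: no special technique — no zero denominators, no indeterminate clash at 0 — substitute and read off the value.
- dominant-term comparison — this limit is not decided by comparing leading-term growth at infinity.
- l'Hôpital's rule (0/0) — substituting the point gives a finite value outright — there is no indeterminate clash to repair.
- conjugate multiplication — the conjugate move applies to radical differences, which this is not.


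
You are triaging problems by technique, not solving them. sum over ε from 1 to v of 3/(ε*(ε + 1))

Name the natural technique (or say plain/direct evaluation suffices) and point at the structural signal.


Verdict: telescoping — after splitting 3/(ε*(ε + 1)) into partial fractions, the pieces are shifted copies of one function and cancel telescopically.


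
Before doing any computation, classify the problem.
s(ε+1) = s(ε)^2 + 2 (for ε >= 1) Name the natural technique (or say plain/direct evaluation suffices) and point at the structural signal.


Best approach: no special technique — a nonlinear dependence on earlier terms breaks linearity, and with it every superposition-based closed form.


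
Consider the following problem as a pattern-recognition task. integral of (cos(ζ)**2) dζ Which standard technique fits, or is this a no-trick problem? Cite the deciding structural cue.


Verdict: a trigonometric identity — reduce cos(ζ)**2 with the power-reduction formula and the integral becomes first-degree trigonometry.


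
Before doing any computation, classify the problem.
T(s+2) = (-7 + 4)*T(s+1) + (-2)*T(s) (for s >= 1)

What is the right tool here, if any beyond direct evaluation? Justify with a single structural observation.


Diagnosis: the characteristic-root method — every coefficient is a fixed number and the forcing is zero — substitute r^s and read off the root equation.
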